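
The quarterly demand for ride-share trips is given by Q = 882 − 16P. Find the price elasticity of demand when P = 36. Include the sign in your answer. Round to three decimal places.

At P = 36, Q = 306.
dQ/dP = −16.
ε = (dQ/dP)(P/Q) = (-16)(36/306).
|ε| > 1, so demand is elastic at this price.

-1.882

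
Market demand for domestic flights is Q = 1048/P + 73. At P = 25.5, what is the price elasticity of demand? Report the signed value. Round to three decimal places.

At P = 25.5, Q = 114.098.
dQ/dP = −1048/P² = -1.612.
ε = (dQ/dP)(P/Q) = (-1.612)(25.5/114.098).
|ε| < 1, so demand is inelastic at this price.

-0.360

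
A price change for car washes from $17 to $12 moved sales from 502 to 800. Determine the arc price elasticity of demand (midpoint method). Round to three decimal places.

ΔQ = 800 − 502 = 298; ΔP = 12 − 17 = -5.
Midpoints: P̄ = 14.50, Q̄ = 651.0.
ε = (ΔQ/ΔP)(P̄/Q̄) = (298/-5)(14.50/651.0).

-1.327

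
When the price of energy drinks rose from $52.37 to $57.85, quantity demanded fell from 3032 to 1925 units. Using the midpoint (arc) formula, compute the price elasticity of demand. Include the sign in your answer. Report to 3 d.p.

-4.492

ΔQ = 1925 − 3032 = -1107; ΔP = 57.85 − 52.37 = 5.48.
Midpoints: P̄ = 55.11, Q̄ = 2478.5.
ε = (ΔQ/ΔP)(P̄/Q̄) = (-1107/5.48)(55.11/2478.5).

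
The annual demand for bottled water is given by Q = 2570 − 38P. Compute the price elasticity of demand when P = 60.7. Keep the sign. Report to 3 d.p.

At P = 60.7, Q = 263.400.
dQ/dP = −38.
ε = (dQ/dP)(P/Q) = (-38)(60.7/263.400).

-8.757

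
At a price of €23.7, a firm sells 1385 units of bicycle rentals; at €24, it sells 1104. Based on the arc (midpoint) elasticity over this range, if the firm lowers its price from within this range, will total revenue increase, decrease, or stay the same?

increase

Arc ε = (-281/0.3)(23.85/1244.5) ≈ -17.951.
|ε| = 17.95 > 1, so demand is elastic. A price cut therefore raises total revenue.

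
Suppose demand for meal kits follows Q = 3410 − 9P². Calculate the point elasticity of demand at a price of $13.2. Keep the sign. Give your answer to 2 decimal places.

At P = 13.2, Q = 1841.840.
dQ/dP = −18P = -237.600.
ε = (dQ/dP)(P/Q) = (-237.600)(13.2/1841.840).
|ε| > 1, so demand is elastic at this price.

-1.70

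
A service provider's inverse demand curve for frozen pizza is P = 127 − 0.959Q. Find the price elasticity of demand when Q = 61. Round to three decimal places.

At Q = 61, P = 127 − 0.959(61) = 68.50.
dP/dQ = −0.959, so dQ/dP = 1/(−0.959) = -1.043.
ε = (dQ/dP)(P/Q) = (-1.043)(68.50/61).

-1.171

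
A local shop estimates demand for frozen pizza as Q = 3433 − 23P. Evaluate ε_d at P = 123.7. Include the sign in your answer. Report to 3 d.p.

At P = 123.7, Q = 587.900.
dQ/dP = −23.
ε = (dQ/dP)(P/Q) = (-23)(123.7/587.900).

-4.839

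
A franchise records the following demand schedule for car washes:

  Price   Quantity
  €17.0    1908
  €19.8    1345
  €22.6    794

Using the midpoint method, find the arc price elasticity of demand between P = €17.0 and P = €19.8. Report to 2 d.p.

At P = 17.0, Q = 1908; at P = 19.8, Q = 1345.
ΔQ = -563, ΔP = 2.8. Midpoints: P̄ = 18.40, Q̄ = 1626.5.
ε = (ΔQ/ΔP)(P̄/Q̄) = (-563/2.8)(18.40/1626.5).

-2.27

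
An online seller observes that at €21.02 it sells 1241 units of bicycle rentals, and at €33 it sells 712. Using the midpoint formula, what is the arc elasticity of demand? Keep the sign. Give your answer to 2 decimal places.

-1.22

ΔQ = 712 − 1241 = -529; ΔP = 33 − 21.02 = 11.98.
Midpoints: P̄ = 27.01, Q̄ = 976.5.
ε = (ΔQ/ΔP)(P̄/Q̄) = (-529/11.98)(27.01/976.5).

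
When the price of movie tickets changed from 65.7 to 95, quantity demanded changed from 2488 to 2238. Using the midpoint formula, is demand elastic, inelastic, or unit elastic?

Arc ε ≈ -0.290.
|ε| = 0.29 < 1.

inelastic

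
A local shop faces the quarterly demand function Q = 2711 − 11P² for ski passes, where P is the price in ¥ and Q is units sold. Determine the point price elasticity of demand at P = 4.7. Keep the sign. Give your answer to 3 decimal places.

At P = 4.7, Q = 2468.010.
dQ/dP = −22P = -103.400.
ε = (dQ/dP)(P/Q) = (-103.400)(4.7/2468.010).

-0.197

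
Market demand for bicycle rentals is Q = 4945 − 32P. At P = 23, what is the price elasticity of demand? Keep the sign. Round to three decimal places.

-0.175

At P = 23, Q = 4209.
dQ/dP = −32.
ε = (dQ/dP)(P/Q) = (-32)(23/4209).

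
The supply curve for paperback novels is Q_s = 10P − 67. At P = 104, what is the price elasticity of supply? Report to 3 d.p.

At P = 104, Q_s = 973.
dQ_s/dP = 10.
ε_s = (dQ_s/dP)(P/Q_s) = (10)(104/973).

1.069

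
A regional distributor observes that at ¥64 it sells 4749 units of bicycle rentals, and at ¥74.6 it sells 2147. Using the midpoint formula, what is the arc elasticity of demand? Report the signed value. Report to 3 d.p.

-4.934

ΔQ = 2147 − 4749 = -2602; ΔP = 74.6 − 64 = 10.6.
Midpoints: P̄ = 69.30, Q̄ = 3448.0.
ε = (ΔQ/ΔP)(P̄/Q̄) = (-2602/10.6)(69.30/3448.0).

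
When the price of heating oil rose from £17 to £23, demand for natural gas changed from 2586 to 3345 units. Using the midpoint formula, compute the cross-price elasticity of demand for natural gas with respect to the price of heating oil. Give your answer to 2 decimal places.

0.85

ΔQ_x = 3345 − 2586 = 759; ΔP_y = 23 − 17 = 6.
Midpoints: P̄_y = 20.00, Q̄_x = 2965.5.
ε_xy = (ΔQ_x/ΔP_y)(P̄_y/Q̄_x) = (759/6)(20.00/2965.5).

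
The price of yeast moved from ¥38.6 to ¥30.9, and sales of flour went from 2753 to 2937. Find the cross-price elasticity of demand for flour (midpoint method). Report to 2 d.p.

-0.29

ΔQ_x = 2937 − 2753 = 184; ΔP_y = 30.9 − 38.6 = -7.7.
Midpoints: P̄_y = 34.75, Q̄_x = 2845.0.
ε_xy = (ΔQ_x/ΔP_y)(P̄_y/Q̄_x) = (184/-7.7)(34.75/2845.0).
ε_xy < 0, so the goods are complements.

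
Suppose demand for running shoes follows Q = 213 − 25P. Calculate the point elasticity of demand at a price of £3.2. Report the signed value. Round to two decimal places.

At P = 3.2, Q = 133.
dQ/dP = −25.
ε = (dQ/dP)(P/Q) = (-25)(3.2/133).

-0.60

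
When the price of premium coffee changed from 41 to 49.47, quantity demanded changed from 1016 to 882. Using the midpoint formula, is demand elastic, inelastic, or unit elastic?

inelastic

Arc ε ≈ -0.754.
|ε| = 0.75 < 1.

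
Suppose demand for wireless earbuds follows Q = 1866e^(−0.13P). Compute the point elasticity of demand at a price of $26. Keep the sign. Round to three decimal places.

-3.380

At P = 26, Q = 63.533.
dQ/dP = −0.13·1866e^(−0.13P) = −0.13Q = -8.259.
ε = (dQ/dP)(P/Q) = (-8.259)(26/63.533).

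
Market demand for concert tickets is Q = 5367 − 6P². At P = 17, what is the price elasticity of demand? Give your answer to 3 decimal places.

At P = 17, Q = 3633.
dQ/dP = −12P = -204.
ε = (dQ/dP)(P/Q) = (-204)(17/3633).

-0.955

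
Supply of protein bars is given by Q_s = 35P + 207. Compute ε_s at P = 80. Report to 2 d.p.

0.93

At P = 80, Q_s = 3007.
dQ_s/dP = 35.
ε_s = (dQ_s/dP)(P/Q_s) = (35)(80/3007).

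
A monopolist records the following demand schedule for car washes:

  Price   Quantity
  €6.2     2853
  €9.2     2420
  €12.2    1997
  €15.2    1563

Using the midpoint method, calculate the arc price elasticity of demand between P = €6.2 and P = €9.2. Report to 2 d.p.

At P = 6.2, Q = 2853; at P = 9.2, Q = 2420.
ΔQ = -433, ΔP = 3.0. Midpoints: P̄ = 7.70, Q̄ = 2636.5.
ε = (ΔQ/ΔP)(P̄/Q̄) = (-433/3.0)(7.70/2636.5).

-0.42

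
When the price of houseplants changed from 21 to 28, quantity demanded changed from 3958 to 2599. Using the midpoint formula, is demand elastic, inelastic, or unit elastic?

elastic

Arc ε ≈ -1.451.
|ε| = 1.45 > 1.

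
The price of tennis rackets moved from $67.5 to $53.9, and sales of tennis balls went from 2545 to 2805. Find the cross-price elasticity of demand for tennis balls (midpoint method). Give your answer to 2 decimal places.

-0.43

ΔQ_x = 2805 − 2545 = 260; ΔP_y = 53.9 − 67.5 = -13.6.
Midpoints: P̄_y = 60.70, Q̄_x = 2675.0.
ε_xy = (ΔQ_x/ΔP_y)(P̄_y/Q̄_x) = (260/-13.6)(60.70/2675.0).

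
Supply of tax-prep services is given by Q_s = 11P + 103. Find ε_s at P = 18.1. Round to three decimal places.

At P = 18.1, Q_s = 302.10.
dQ_s/dP = 11.
ε_s = (dQ_s/dP)(P/Q_s) = (11)(18.1/302.10).

0.659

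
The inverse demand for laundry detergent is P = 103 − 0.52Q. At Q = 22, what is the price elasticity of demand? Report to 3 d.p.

At Q = 22, P = 103 − 0.52(22) = 91.56.
dP/dQ = −0.52, so dQ/dP = 1/(−0.52) = -1.923.
ε = (dQ/dP)(P/Q) = (-1.923)(91.56/22).

-8.003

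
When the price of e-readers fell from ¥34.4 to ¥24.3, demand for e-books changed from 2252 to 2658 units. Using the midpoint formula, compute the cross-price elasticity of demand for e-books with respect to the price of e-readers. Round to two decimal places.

ΔQ_x = 2658 − 2252 = 406; ΔP_y = 24.3 − 34.4 = -10.1.
Midpoints: P̄_y = 29.35, Q̄_x = 2455.0.
ε_xy = (ΔQ_x/ΔP_y)(P̄_y/Q̄_x) = (406/-10.1)(29.35/2455.0).

-0.48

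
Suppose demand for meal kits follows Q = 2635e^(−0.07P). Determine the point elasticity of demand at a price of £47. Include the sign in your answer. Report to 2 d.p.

-3.29

At P = 47, Q = 98.164.
dQ/dP = −0.07·2635e^(−0.07P) = −0.07Q = -6.871.
ε = (dQ/dP)(P/Q) = (-6.871)(47/98.164).
|ε| > 1, so demand is elastic at this price.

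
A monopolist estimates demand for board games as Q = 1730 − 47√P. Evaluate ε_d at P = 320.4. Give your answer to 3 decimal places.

-0.473

At P = 320.4, Q = 888.713.
dQ/dP = −47/(2√P) = -1.313.
ε = (dQ/dP)(P/Q) = (-1.313)(320.4/888.713).
|ε| < 1, so demand is inelastic at this price.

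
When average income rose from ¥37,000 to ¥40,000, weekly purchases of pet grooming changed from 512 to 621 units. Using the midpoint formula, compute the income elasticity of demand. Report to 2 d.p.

2.47

ΔQ = 109, ΔI = 3000. Midpoints: Ī = 38,500, Q̄ = 566.5.
ε_I = (ΔQ/ΔI)(Ī/Q̄) = (109/3000)(38500/566.5).
ε_I > 0, so the good is normal.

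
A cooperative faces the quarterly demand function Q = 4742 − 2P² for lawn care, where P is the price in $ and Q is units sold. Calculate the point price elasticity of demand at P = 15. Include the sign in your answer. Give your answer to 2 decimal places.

At P = 15, Q = 4292.
dQ/dP = −4P = -60.
ε = (dQ/dP)(P/Q) = (-60)(15/4292).

-0.21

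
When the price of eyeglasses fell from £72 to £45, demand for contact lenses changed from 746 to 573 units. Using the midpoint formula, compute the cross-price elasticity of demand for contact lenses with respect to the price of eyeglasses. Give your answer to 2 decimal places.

0.57

ΔQ_x = 573 − 746 = -173; ΔP_y = 45 − 72 = -27.
Midpoints: P̄_y = 58.50, Q̄_x = 659.5.
ε_xy = (ΔQ_x/ΔP_y)(P̄_y/Q̄_x) = (-173/-27)(58.50/659.5).
ε_xy > 0, so the goods are substitutes.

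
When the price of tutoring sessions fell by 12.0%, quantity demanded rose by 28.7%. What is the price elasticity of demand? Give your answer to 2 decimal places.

ε = %ΔQ / %ΔP = (28.7)/(-12.0) = -2.392.

-2.39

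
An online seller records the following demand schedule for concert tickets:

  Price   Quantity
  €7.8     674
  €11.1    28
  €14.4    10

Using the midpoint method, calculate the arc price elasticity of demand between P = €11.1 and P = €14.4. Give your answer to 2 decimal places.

-3.66

At P = 11.1, Q = 28; at P = 14.4, Q = 10.
ΔQ = -18, ΔP = 3.3. Midpoints: P̄ = 12.75, Q̄ = 19.0.
ε = (ΔQ/ΔP)(P̄/Q̄) = (-18/3.3)(12.75/19.0).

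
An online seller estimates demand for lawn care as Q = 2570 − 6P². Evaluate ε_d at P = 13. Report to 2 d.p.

At P = 13, Q = 1556.
dQ/dP = −12P = -156.
ε = (dQ/dP)(P/Q) = (-156)(13/1556).
|ε| > 1, so demand is elastic at this price.

-1.30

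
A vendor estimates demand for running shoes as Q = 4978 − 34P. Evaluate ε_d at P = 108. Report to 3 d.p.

At P = 108, Q = 1306.
dQ/dP = −34.
ε = (dQ/dP)(P/Q) = (-34)(108/1306).
|ε| > 1, so demand is elastic at this price.

-2.812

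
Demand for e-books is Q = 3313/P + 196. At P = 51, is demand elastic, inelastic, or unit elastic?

inelastic

Q = 260.961, dQ/dP = -1.274.
ε = (dQ/dP)(P/Q) ≈ -0.249.
|ε| = 0.25 < 1.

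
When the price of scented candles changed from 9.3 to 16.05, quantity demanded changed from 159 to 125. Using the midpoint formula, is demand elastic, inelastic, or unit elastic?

inelastic

Arc ε ≈ -0.450.
|ε| = 0.45 < 1.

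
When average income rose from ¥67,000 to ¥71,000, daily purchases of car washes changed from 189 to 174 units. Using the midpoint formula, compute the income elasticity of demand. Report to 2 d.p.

-1.43

ΔQ = -15, ΔI = 4000. Midpoints: Ī = 69,000, Q̄ = 181.5.
ε_I = (ΔQ/ΔI)(Ī/Q̄) = (-15/4000)(69000/181.5).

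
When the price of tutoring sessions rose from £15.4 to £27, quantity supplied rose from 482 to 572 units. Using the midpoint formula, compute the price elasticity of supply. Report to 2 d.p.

ΔQ = 572 − 482 = 90; ΔP = 27 − 15.4 = 11.6.
Midpoints: P̄ = 21.20, Q̄ = 527.0.
ε_s = (ΔQ/ΔP)(P̄/Q̄) = (90/11.6)(21.20/527.0).

0.31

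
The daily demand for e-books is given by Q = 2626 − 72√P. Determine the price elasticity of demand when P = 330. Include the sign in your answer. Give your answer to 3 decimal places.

At P = 330, Q = 1318.055.
dQ/dP = −72/(2√P) = -1.982.
ε = (dQ/dP)(P/Q) = (-1.982)(330/1318.055).

-0.496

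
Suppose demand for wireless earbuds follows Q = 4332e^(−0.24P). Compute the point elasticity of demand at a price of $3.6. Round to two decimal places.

-0.86

At P = 3.6, Q = 1825.820.
dQ/dP = −0.24·4332e^(−0.24P) = −0.24Q = -438.197.
ε = (dQ/dP)(P/Q) = (-438.197)(3.6/1825.820).
|ε| < 1, so demand is inelastic at this price.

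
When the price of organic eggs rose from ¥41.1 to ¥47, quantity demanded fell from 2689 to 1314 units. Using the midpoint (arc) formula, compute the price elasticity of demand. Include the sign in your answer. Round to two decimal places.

ΔQ = 1314 − 2689 = -1375; ΔP = 47 − 41.1 = 5.9.
Midpoints: P̄ = 44.05, Q̄ = 2001.5.
ε = (ΔQ/ΔP)(P̄/Q̄) = (-1375/5.9)(44.05/2001.5).

-5.13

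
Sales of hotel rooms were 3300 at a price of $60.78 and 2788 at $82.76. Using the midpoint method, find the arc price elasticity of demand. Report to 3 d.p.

-0.549

ΔQ = 2788 − 3300 = -512; ΔP = 82.76 − 60.78 = 21.98.
Midpoints: P̄ = 71.77, Q̄ = 3044.0.
ε = (ΔQ/ΔP)(P̄/Q̄) = (-512/21.98)(71.77/3044.0).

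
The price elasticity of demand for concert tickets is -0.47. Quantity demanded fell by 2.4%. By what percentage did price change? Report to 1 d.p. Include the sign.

5.1%

%ΔP ≈ %ΔQ / ε = (-2.4%)/(-0.47) = 5.11%.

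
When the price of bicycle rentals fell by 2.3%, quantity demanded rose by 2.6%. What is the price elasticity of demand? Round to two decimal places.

ε = %ΔQ / %ΔP = (2.6)/(-2.3) = -1.130.

-1.13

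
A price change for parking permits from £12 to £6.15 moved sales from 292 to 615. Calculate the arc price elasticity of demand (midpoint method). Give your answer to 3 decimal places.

ΔQ = 615 − 292 = 323; ΔP = 6.15 − 12 = -5.85.
Midpoints: P̄ = 9.07, Q̄ = 453.5.
ε = (ΔQ/ΔP)(P̄/Q̄) = (323/-5.85)(9.07/453.5).

-1.105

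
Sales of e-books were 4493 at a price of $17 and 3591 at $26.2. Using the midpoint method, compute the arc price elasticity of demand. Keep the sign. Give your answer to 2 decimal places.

-0.52

ΔQ = 3591 − 4493 = -902; ΔP = 26.2 − 17 = 9.2.
Midpoints: P̄ = 21.60, Q̄ = 4042.0.
ε = (ΔQ/ΔP)(P̄/Q̄) = (-902/9.2)(21.60/4042.0).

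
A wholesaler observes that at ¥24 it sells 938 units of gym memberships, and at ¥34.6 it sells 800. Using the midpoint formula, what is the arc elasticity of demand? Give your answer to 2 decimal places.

-0.44

ΔQ = 800 − 938 = -138; ΔP = 34.6 − 24 = 10.6.
Midpoints: P̄ = 29.30, Q̄ = 869.0.
ε = (ΔQ/ΔP)(P̄/Q̄) = (-138/10.6)(29.30/869.0).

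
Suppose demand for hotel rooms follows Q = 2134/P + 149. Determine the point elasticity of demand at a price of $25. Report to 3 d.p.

-0.364

At P = 25, Q = 234.360.
dQ/dP = −2134/P² = -3.414.
ε = (dQ/dP)(P/Q) = (-3.414)(25/234.360).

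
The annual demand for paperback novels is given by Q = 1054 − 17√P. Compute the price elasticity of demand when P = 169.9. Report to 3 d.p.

At P = 169.9, Q = 832.412.
dQ/dP = −17/(2√P) = -0.652.
ε = (dQ/dP)(P/Q) = (-0.652)(169.9/832.412).

-0.133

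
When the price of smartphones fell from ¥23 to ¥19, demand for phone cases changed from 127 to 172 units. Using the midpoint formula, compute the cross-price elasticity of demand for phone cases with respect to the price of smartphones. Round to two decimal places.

-1.58

ΔQ_x = 172 − 127 = 45; ΔP_y = 19 − 23 = -4.
Midpoints: P̄_y = 21.00, Q̄_x = 149.5.
ε_xy = (ΔQ_x/ΔP_y)(P̄_y/Q̄_x) = (45/-4)(21.00/149.5).
ε_xy < 0, so the goods are complements.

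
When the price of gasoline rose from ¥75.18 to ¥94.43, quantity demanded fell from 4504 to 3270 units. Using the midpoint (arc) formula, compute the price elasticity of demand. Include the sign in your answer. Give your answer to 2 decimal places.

ΔQ = 3270 − 4504 = -1234; ΔP = 94.43 − 75.18 = 19.25.
Midpoints: P̄ = 84.81, Q̄ = 3887.0.
ε = (ΔQ/ΔP)(P̄/Q̄) = (-1234/19.25)(84.81/3887.0).

-1.40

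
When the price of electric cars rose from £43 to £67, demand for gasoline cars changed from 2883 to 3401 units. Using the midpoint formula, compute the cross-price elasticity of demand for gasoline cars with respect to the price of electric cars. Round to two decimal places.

0.38

ΔQ_x = 3401 − 2883 = 518; ΔP_y = 67 − 43 = 24.
Midpoints: P̄_y = 55.00, Q̄_x = 3142.0.
ε_xy = (ΔQ_x/ΔP_y)(P̄_y/Q̄_x) = (518/24)(55.00/3142.0).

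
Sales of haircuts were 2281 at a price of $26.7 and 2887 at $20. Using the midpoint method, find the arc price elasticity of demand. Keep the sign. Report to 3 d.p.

ΔQ = 2887 − 2281 = 606; ΔP = 20 − 26.7 = -6.7.
Midpoints: P̄ = 23.35, Q̄ = 2584.0.
ε = (ΔQ/ΔP)(P̄/Q̄) = (606/-6.7)(23.35/2584.0).

-0.817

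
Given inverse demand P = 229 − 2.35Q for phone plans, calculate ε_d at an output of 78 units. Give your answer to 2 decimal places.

At Q = 78, P = 229 − 2.35(78) = 45.70.
dP/dQ = −2.35, so dQ/dP = 1/(−2.35) = -0.426.
ε = (dQ/dP)(P/Q) = (-0.426)(45.70/78).

-0.25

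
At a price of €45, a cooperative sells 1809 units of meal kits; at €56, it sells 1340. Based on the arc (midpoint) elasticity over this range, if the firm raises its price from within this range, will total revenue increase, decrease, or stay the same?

decrease

Arc ε = (-469/11)(50.50/1574.5) ≈ -1.368.
|ε| = 1.37 > 1, so demand is elastic. A price rise therefore reduces total revenue.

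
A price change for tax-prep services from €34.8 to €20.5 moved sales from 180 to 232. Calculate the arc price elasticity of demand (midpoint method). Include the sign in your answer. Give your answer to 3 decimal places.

ΔQ = 232 − 180 = 52; ΔP = 20.5 − 34.8 = -14.3.
Midpoints: P̄ = 27.65, Q̄ = 206.0.
ε = (ΔQ/ΔP)(P̄/Q̄) = (52/-14.3)(27.65/206.0).

-0.488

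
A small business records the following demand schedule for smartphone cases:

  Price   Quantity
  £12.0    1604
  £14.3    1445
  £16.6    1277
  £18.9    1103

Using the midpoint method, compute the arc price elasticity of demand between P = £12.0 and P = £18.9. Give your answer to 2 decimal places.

-0.83

At P = 12.0, Q = 1604; at P = 18.9, Q = 1103.
ΔQ = -501, ΔP = 6.9. Midpoints: P̄ = 15.45, Q̄ = 1353.5.
ε = (ΔQ/ΔP)(P̄/Q̄) = (-501/6.9)(15.45/1353.5).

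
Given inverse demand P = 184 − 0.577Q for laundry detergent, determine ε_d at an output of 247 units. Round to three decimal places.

At Q = 247, P = 184 − 0.577(247) = 41.48.
dP/dQ = −0.577, so dQ/dP = 1/(−0.577) = -1.733.
ε = (dQ/dP)(P/Q) = (-1.733)(41.48/247).

-0.291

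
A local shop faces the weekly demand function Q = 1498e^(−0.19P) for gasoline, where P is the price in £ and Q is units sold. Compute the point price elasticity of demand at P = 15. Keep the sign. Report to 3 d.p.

At P = 15, Q = 86.651.
dQ/dP = −0.19·1498e^(−0.19P) = −0.19Q = -16.464.
ε = (dQ/dP)(P/Q) = (-16.464)(15/86.651).

-2.850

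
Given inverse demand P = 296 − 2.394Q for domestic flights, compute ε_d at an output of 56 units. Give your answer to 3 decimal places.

At Q = 56, P = 296 − 2.394(56) = 161.94.
dP/dQ = −2.394, so dQ/dP = 1/(−2.394) = -0.418.
ε = (dQ/dP)(P/Q) = (-0.418)(161.94/56).

-1.208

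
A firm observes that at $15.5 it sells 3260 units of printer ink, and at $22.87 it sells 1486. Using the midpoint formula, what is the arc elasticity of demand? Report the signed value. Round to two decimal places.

ΔQ = 1486 − 3260 = -1774; ΔP = 22.87 − 15.5 = 7.37.
Midpoints: P̄ = 19.19, Q̄ = 2373.0.
ε = (ΔQ/ΔP)(P̄/Q̄) = (-1774/7.37)(19.19/2373.0).

-1.95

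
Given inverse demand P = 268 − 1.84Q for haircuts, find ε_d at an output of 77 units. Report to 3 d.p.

-0.892

At Q = 77, P = 268 − 1.84(77) = 126.32.
dP/dQ = −1.84, so dQ/dP = 1/(−1.84) = -0.543.
ε = (dQ/dP)(P/Q) = (-0.543)(126.32/77).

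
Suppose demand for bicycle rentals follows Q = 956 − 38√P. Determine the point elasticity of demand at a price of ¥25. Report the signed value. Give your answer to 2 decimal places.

-0.12

At P = 25, Q = 766.
dQ/dP = −38/(2√P) = -3.800.
ε = (dQ/dP)(P/Q) = (-3.800)(25/766).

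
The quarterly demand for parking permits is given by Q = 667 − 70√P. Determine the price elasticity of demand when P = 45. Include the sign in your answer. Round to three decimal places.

-1.189

At P = 45, Q = 197.426.
dQ/dP = −70/(2√P) = -5.217.
ε = (dQ/dP)(P/Q) = (-5.217)(45/197.426).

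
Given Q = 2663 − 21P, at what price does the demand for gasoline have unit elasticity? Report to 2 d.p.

For linear demand Q = a − bP, ε = −bP/(a − bP). |ε| = 1 when bP = a − bP, i.e. P = a/(2b).
P = 2663/(2·21) = 2663/42 = 63.4048.

63.40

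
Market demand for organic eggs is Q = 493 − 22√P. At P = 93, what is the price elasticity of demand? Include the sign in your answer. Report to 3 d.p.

At P = 93, Q = 280.840.
dQ/dP = −22/(2√P) = -1.141.
ε = (dQ/dP)(P/Q) = (-1.141)(93/280.840).
|ε| < 1, so demand is inelastic at this price.

-0.378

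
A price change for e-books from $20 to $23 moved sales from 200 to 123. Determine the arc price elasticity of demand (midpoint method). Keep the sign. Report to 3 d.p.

ΔQ = 123 − 200 = -77; ΔP = 23 − 20 = 3.
Midpoints: P̄ = 21.50, Q̄ = 161.5.
ε = (ΔQ/ΔP)(P̄/Q̄) = (-77/3)(21.50/161.5).

-3.417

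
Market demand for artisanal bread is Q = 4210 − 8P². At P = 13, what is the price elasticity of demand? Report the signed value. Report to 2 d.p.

At P = 13, Q = 2858.
dQ/dP = −16P = -208.
ε = (dQ/dP)(P/Q) = (-208)(13/2858).

-0.95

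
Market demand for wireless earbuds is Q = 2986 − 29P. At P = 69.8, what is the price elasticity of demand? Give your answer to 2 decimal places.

At P = 69.8, Q = 961.800.
dQ/dP = −29.
ε = (dQ/dP)(P/Q) = (-29)(69.8/961.800).
|ε| > 1, so demand is elastic at this price.

-2.10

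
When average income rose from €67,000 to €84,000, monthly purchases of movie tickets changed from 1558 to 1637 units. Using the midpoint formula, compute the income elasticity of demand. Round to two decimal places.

ΔQ = 79, ΔI = 17000. Midpoints: Ī = 75,500, Q̄ = 1597.5.
ε_I = (ΔQ/ΔI)(Ī/Q̄) = (79/17000)(75500/1597.5).

0.22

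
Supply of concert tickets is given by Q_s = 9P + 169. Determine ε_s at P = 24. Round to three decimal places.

0.561

At P = 24, Q_s = 385.
dQ_s/dP = 9.
ε_s = (dQ_s/dP)(P/Q_s) = (9)(24/385).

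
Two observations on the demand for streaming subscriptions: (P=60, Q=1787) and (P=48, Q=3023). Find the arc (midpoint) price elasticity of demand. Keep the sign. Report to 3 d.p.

-2.313

ΔQ = 3023 − 1787 = 1236; ΔP = 48 − 60 = -12.
Midpoints: P̄ = 54.00, Q̄ = 2405.0.
ε = (ΔQ/ΔP)(P̄/Q̄) = (1236/-12)(54.00/2405.0).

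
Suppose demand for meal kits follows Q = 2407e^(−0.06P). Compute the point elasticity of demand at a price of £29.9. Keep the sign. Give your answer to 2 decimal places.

-1.79

At P = 29.9, Q = 400.269.
dQ/dP = −0.06·2407e^(−0.06P) = −0.06Q = -24.016.
ε = (dQ/dP)(P/Q) = (-24.016)(29.9/400.269).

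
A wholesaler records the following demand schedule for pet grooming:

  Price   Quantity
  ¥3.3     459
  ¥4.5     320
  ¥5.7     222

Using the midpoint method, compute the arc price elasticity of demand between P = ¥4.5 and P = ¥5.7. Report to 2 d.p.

-1.54

At P = 4.5, Q = 320; at P = 5.7, Q = 222.
ΔQ = -98, ΔP = 1.2. Midpoints: P̄ = 5.10, Q̄ = 271.0.
ε = (ΔQ/ΔP)(P̄/Q̄) = (-98/1.2)(5.10/271.0).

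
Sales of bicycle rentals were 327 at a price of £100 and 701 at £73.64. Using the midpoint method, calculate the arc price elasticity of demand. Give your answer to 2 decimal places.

-2.40

ΔQ = 701 − 327 = 374; ΔP = 73.64 − 100 = -26.36.
Midpoints: P̄ = 86.82, Q̄ = 514.0.
ε = (ΔQ/ΔP)(P̄/Q̄) = (374/-26.36)(86.82/514.0).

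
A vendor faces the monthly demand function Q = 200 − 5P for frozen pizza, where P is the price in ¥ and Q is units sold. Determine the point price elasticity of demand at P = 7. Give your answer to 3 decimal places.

At P = 7, Q = 165.
dQ/dP = −5.
ε = (dQ/dP)(P/Q) = (-5)(7/165).

-0.212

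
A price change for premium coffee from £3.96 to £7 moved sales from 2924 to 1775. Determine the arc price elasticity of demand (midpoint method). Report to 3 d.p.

-0.882

ΔQ = 1775 − 2924 = -1149; ΔP = 7 − 3.96 = 3.04.
Midpoints: P̄ = 5.48, Q̄ = 2349.5.
ε = (ΔQ/ΔP)(P̄/Q̄) = (-1149/3.04)(5.48/2349.5).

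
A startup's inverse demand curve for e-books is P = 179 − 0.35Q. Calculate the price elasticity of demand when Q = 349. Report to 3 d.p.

-0.465

At Q = 349, P = 179 − 0.35(349) = 56.85.
dP/dQ = −0.35, so dQ/dP = 1/(−0.35) = -2.857.
ε = (dQ/dP)(P/Q) = (-2.857)(56.85/349).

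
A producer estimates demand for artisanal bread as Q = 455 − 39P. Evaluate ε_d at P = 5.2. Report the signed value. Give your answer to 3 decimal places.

At P = 5.2, Q = 252.200.
dQ/dP = −39.
ε = (dQ/dP)(P/Q) = (-39)(5.2/252.200).
|ε| < 1, so demand is inelastic at this price.

-0.804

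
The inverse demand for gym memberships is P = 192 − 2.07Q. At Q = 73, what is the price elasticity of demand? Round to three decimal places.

At Q = 73, P = 192 − 2.07(73) = 40.89.
dP/dQ = −2.07, so dQ/dP = 1/(−2.07) = -0.483.
ε = (dQ/dP)(P/Q) = (-0.483)(40.89/73).

-0.271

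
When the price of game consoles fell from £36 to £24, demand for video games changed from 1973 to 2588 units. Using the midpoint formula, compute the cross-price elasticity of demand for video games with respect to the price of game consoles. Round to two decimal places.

ΔQ_x = 2588 − 1973 = 615; ΔP_y = 24 − 36 = -12.
Midpoints: P̄_y = 30.00, Q̄_x = 2280.5.
ε_xy = (ΔQ_x/ΔP_y)(P̄_y/Q̄_x) = (615/-12)(30.00/2280.5).

-0.67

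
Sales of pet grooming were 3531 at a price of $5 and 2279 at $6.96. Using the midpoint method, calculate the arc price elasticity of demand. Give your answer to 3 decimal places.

-1.315

ΔQ = 2279 − 3531 = -1252; ΔP = 6.96 − 5 = 1.96.
Midpoints: P̄ = 5.98, Q̄ = 2905.0.
ε = (ΔQ/ΔP)(P̄/Q̄) = (-1252/1.96)(5.98/2905.0).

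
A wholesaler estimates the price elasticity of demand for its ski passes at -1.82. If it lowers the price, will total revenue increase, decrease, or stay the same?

|ε| = 1.82 > 1, so demand is elastic. A price cut therefore raises total revenue.

increase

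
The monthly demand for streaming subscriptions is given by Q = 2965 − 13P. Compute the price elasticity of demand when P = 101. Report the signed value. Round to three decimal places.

-0.795

At P = 101, Q = 1652.
dQ/dP = −13.
ε = (dQ/dP)(P/Q) = (-13)(101/1652).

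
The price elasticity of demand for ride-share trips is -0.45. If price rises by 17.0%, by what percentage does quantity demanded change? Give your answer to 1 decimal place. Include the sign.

%ΔQ ≈ ε × %ΔP = (-0.45)(17.0%) = -7.65%.

-7.7%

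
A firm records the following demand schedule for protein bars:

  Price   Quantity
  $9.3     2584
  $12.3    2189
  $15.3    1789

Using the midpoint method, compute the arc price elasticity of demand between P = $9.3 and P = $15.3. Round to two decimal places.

At P = 9.3, Q = 2584; at P = 15.3, Q = 1789.
ΔQ = -795, ΔP = 6.0. Midpoints: P̄ = 12.30, Q̄ = 2186.5.
ε = (ΔQ/ΔP)(P̄/Q̄) = (-795/6.0)(12.30/2186.5).

-0.75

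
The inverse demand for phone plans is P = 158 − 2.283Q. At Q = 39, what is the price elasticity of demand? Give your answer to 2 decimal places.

At Q = 39, P = 158 − 2.283(39) = 68.96.
dP/dQ = −2.283, so dQ/dP = 1/(−2.283) = -0.438.
ε = (dQ/dP)(P/Q) = (-0.438)(68.96/39).

-0.77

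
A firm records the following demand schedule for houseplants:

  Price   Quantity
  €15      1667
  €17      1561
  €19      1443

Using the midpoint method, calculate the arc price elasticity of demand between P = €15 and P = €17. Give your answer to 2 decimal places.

At P = 15, Q = 1667; at P = 17, Q = 1561.
ΔQ = -106, ΔP = 2. Midpoints: P̄ = 16.00, Q̄ = 1614.0.
ε = (ΔQ/ΔP)(P̄/Q̄) = (-106/2)(16.00/1614.0).

-0.53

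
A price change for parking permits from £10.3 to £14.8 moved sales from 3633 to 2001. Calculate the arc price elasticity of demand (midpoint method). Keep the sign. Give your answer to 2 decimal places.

-1.62

ΔQ = 2001 − 3633 = -1632; ΔP = 14.8 − 10.3 = 4.5.
Midpoints: P̄ = 12.55, Q̄ = 2817.0.
ε = (ΔQ/ΔP)(P̄/Q̄) = (-1632/4.5)(12.55/2817.0).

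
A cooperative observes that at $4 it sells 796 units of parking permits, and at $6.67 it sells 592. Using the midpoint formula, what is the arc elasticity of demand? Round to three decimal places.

ΔQ = 592 − 796 = -204; ΔP = 6.67 − 4 = 2.67.
Midpoints: P̄ = 5.33, Q̄ = 694.0.
ε = (ΔQ/ΔP)(P̄/Q̄) = (-204/2.67)(5.33/694.0).

-0.587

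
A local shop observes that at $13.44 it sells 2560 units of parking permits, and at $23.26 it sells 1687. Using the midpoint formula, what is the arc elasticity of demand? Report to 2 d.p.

-0.77

ΔQ = 1687 − 2560 = -873; ΔP = 23.26 − 13.44 = 9.82.
Midpoints: P̄ = 18.35, Q̄ = 2123.5.
ε = (ΔQ/ΔP)(P̄/Q̄) = (-873/9.82)(18.35/2123.5).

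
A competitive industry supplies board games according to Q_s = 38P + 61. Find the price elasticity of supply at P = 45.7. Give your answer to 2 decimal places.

At P = 45.7, Q_s = 1797.60.
dQ_s/dP = 38.
ε_s = (dQ_s/dP)(P/Q_s) = (38)(45.7/1797.60).

0.97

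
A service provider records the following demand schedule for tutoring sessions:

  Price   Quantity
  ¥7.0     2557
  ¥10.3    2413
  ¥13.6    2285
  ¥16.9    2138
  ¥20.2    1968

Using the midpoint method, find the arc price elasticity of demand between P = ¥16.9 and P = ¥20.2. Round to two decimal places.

-0.47

At P = 16.9, Q = 2138; at P = 20.2, Q = 1968.
ΔQ = -170, ΔP = 3.3. Midpoints: P̄ = 18.55, Q̄ = 2053.0.
ε = (ΔQ/ΔP)(P̄/Q̄) = (-170/3.3)(18.55/2053.0).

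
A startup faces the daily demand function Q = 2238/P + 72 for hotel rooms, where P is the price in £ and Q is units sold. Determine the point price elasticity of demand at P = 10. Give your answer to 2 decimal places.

At P = 10, Q = 295.800.
dQ/dP = −2238/P² = -22.380.
ε = (dQ/dP)(P/Q) = (-22.380)(10/295.800).
|ε| < 1, so demand is inelastic at this price.

-0.76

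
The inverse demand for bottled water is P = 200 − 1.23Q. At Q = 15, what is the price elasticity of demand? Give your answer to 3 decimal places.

At Q = 15, P = 200 − 1.23(15) = 181.55.
dP/dQ = −1.23, so dQ/dP = 1/(−1.23) = -0.813.
ε = (dQ/dP)(P/Q) = (-0.813)(181.55/15).

-9.840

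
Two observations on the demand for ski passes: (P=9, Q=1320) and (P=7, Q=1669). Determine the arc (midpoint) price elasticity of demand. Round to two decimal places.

ΔQ = 1669 − 1320 = 349; ΔP = 7 − 9 = -2.
Midpoints: P̄ = 8.00, Q̄ = 1494.5.
ε = (ΔQ/ΔP)(P̄/Q̄) = (349/-2)(8.00/1494.5).

-0.93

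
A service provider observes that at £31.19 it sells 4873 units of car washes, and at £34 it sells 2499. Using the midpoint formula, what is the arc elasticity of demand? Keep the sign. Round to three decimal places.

ΔQ = 2499 − 4873 = -2374; ΔP = 34 − 31.19 = 2.81.
Midpoints: P̄ = 32.59, Q̄ = 3686.0.
ε = (ΔQ/ΔP)(P̄/Q̄) = (-2374/2.81)(32.59/3686.0).

-7.471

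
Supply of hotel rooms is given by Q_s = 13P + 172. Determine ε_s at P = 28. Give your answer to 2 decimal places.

At P = 28, Q_s = 536.
dQ_s/dP = 13.
ε_s = (dQ_s/dP)(P/Q_s) = (13)(28/536).

0.68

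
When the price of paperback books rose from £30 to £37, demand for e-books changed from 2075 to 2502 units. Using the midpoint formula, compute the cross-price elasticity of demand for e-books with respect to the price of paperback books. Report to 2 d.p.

ΔQ_x = 2502 − 2075 = 427; ΔP_y = 37 − 30 = 7.
Midpoints: P̄_y = 33.50, Q̄_x = 2288.5.
ε_xy = (ΔQ_x/ΔP_y)(P̄_y/Q̄_x) = (427/7)(33.50/2288.5).
ε_xy > 0, so the goods are substitutes.

0.89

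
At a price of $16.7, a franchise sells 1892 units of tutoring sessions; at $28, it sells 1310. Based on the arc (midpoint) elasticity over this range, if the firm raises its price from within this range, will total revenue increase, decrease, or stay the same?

increase

Arc ε = (-582/11.3)(22.35/1601.0) ≈ -0.719.
|ε| = 0.72 < 1, so demand is inelastic. A price rise therefore raises total revenue.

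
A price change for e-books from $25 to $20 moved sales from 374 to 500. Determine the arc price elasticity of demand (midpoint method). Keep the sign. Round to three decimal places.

ΔQ = 500 − 374 = 126; ΔP = 20 − 25 = -5.
Midpoints: P̄ = 22.50, Q̄ = 437.0.
ε = (ΔQ/ΔP)(P̄/Q̄) = (126/-5)(22.50/437.0).

-1.297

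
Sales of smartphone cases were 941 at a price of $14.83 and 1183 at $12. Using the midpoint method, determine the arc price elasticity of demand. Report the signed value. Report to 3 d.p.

ΔQ = 1183 − 941 = 242; ΔP = 12 − 14.83 = -2.83.
Midpoints: P̄ = 13.41, Q̄ = 1062.0.
ε = (ΔQ/ΔP)(P̄/Q̄) = (242/-2.83)(13.41/1062.0).

-1.080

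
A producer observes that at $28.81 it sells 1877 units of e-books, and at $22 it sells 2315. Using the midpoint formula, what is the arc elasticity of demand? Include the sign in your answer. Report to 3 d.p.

ΔQ = 2315 − 1877 = 438; ΔP = 22 − 28.81 = -6.81.
Midpoints: P̄ = 25.41, Q̄ = 2096.0.
ε = (ΔQ/ΔP)(P̄/Q̄) = (438/-6.81)(25.41/2096.0).

-0.780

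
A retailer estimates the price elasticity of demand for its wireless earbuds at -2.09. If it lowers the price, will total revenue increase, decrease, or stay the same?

|ε| = 2.09 > 1, so demand is elastic. A price cut therefore raises total revenue.

increase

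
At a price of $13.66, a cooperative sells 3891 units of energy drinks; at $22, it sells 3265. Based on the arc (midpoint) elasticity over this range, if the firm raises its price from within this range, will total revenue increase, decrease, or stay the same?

increase

Arc ε = (-626/8.34)(17.83/3578.0) ≈ -0.374.
|ε| = 0.37 < 1, so demand is inelastic. A price rise therefore raises total revenue.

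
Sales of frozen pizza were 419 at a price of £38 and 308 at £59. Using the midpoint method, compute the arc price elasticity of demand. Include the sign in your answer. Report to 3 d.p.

ΔQ = 308 − 419 = -111; ΔP = 59 − 38 = 21.
Midpoints: P̄ = 48.50, Q̄ = 363.5.
ε = (ΔQ/ΔP)(P̄/Q̄) = (-111/21)(48.50/363.5).

-0.705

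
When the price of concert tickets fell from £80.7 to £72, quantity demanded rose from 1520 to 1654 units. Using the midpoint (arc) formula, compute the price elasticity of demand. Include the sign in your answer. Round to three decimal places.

-0.741

ΔQ = 1654 − 1520 = 134; ΔP = 72 − 80.7 = -8.7.
Midpoints: P̄ = 76.35, Q̄ = 1587.0.
ε = (ΔQ/ΔP)(P̄/Q̄) = (134/-8.7)(76.35/1587.0).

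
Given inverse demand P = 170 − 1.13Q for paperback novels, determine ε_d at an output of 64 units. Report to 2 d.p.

-1.35

At Q = 64, P = 170 − 1.13(64) = 97.68.
dP/dQ = −1.13, so dQ/dP = 1/(−1.13) = -0.885.
ε = (dQ/dP)(P/Q) = (-0.885)(97.68/64).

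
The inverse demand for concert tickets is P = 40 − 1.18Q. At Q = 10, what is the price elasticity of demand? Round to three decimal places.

-2.390

At Q = 10, P = 40 − 1.18(10) = 28.20.
dP/dQ = −1.18, so dQ/dP = 1/(−1.18) = -0.847.
ε = (dQ/dP)(P/Q) = (-0.847)(28.20/10).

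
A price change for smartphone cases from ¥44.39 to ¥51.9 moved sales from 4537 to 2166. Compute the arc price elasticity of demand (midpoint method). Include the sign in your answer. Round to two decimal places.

-4.54

ΔQ = 2166 − 4537 = -2371; ΔP = 51.9 − 44.39 = 7.51.
Midpoints: P̄ = 48.14, Q̄ = 3351.5.
ε = (ΔQ/ΔP)(P̄/Q̄) = (-2371/7.51)(48.14/3351.5).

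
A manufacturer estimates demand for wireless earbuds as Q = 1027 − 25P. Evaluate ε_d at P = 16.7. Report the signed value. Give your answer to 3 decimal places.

-0.685

At P = 16.7, Q = 609.500.
dQ/dP = −25.
ε = (dQ/dP)(P/Q) = (-25)(16.7/609.500).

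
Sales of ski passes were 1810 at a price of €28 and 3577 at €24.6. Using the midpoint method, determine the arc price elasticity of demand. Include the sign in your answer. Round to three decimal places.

-5.075

ΔQ = 3577 − 1810 = 1767; ΔP = 24.6 − 28 = -3.4.
Midpoints: P̄ = 26.30, Q̄ = 2693.5.
ε = (ΔQ/ΔP)(P̄/Q̄) = (1767/-3.4)(26.30/2693.5).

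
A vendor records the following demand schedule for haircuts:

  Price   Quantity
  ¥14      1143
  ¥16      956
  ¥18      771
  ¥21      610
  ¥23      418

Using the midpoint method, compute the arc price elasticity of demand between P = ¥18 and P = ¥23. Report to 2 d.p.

-2.43

At P = 18, Q = 771; at P = 23, Q = 418.
ΔQ = -353, ΔP = 5. Midpoints: P̄ = 20.50, Q̄ = 594.5.
ε = (ΔQ/ΔP)(P̄/Q̄) = (-353/5)(20.50/594.5).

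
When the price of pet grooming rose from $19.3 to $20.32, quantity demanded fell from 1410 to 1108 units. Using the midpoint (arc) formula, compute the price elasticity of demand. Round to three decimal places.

ΔQ = 1108 − 1410 = -302; ΔP = 20.32 − 19.3 = 1.02.
Midpoints: P̄ = 19.81, Q̄ = 1259.0.
ε = (ΔQ/ΔP)(P̄/Q̄) = (-302/1.02)(19.81/1259.0).

-4.659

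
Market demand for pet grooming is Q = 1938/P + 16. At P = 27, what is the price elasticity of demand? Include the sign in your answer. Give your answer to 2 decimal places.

At P = 27, Q = 87.778.
dQ/dP = −1938/P² = -2.658.
ε = (dQ/dP)(P/Q) = (-2.658)(27/87.778).
|ε| < 1, so demand is inelastic at this price.

-0.82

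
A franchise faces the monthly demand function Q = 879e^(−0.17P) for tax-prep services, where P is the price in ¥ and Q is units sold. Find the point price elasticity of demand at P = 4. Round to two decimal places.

-0.68

At P = 4, Q = 445.316.
dQ/dP = −0.17·879e^(−0.17P) = −0.17Q = -75.704.
ε = (dQ/dP)(P/Q) = (-75.704)(4/445.316).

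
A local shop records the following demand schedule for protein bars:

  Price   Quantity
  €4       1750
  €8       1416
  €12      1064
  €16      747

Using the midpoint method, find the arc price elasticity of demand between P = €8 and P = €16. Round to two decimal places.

-0.93

At P = 8, Q = 1416; at P = 16, Q = 747.
ΔQ = -669, ΔP = 8. Midpoints: P̄ = 12.00, Q̄ = 1081.5.
ε = (ΔQ/ΔP)(P̄/Q̄) = (-669/8)(12.00/1081.5).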